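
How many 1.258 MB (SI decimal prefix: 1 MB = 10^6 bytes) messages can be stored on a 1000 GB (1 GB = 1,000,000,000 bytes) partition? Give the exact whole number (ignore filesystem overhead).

794,912

Capacity: 1000 GB = 1,000,000,000,000 bytes
Per item: 1.258 MB = 1,258,000 bytes
⌊1,000,000,000,000 / 1,258,000⌋ = 794,912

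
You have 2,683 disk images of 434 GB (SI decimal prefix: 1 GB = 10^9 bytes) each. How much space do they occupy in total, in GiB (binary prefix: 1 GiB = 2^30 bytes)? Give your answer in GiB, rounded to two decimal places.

1,084,452.49 GiB

Total = 2,683 × 434 GB = 1,164,422 GB
= 1,164,422 × 1,000,000,000 bytes = 1,164,422,000,000,000 bytes
1 GiB = 1,073,741,824 bytes
1,164,422,000,000,000 / 1,073,741,824 = 1,084,452.49 GiB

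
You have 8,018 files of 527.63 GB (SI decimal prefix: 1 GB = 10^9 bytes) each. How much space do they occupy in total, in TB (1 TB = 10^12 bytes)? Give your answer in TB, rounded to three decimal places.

4,230.537 TB

Total = 8,018 × 527.63 GB = 4230537.34 GB
= 4230537.34 × 1,000,000,000 bytes = 4,230,537,340,000,000 bytes
1 TB = 1,000,000,000,000 bytes
4,230,537,340,000,000 / 1,000,000,000,000 = 4,230.537 TB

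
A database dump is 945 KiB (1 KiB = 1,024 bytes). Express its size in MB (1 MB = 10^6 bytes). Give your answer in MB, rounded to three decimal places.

945 KiB = 945 × 2^10 bytes = 967,680 bytes
1 MB = 1,000,000 bytes
967,680 / 1,000,000 = 0.968 MB

0.968 MB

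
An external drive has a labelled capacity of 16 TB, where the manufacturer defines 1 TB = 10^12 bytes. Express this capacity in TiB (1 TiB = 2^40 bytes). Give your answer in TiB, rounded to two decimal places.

14.55 TiB

16 TB = 16 × 10^12 bytes = 16,000,000,000,000 bytes
1 TiB = 2^40 bytes = 1,099,511,627,776 bytes
16,000,000,000,000 / 1,099,511,627,776 = 14.55 TiB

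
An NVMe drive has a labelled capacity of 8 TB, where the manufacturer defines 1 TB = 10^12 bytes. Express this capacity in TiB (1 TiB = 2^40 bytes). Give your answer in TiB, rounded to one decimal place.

8 TB = 8 × 10^12 bytes = 8,000,000,000,000 bytes
1 TiB = 2^40 bytes = 1,099,511,627,776 bytes
8,000,000,000,000 / 1,099,511,627,776 = 7.3 TiB

7.3 TiB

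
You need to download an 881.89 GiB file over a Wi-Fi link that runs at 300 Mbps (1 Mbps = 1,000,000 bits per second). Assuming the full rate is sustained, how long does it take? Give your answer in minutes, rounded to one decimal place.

881.89 GiB = 946,922,177,167.36 bytes = 7,575,377,417,338.88 bits
300 Mbps = 300,000,000 bits/s
time = 7,575,377,417,338.88 / 300,000,000 = 25,251.26 s
25,251.26 s / 60 = 420.9 minutes

420.9 minutes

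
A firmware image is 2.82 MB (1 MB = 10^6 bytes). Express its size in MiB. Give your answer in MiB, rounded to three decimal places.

2.82 MB = 2.82 × 10^6 bytes = 2,820,000 bytes
1 MiB = 2^20 bytes = 1,048,576 bytes
2,820,000 / 1,048,576 = 2.689 MiB

2.689 MiB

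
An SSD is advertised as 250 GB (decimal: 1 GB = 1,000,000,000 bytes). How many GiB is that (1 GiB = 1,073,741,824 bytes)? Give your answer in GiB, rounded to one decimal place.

250 GB × 1,000,000,000 bytes/GB = 250,000,000,000 bytes
1 GiB = 2^30 bytes = 1,073,741,824 bytes
250,000,000,000 / 1,073,741,824 = 232.8 GiB

232.8 GiB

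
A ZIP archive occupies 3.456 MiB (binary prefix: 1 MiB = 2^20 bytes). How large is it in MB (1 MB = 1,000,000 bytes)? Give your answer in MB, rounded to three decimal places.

3.456 MiB × 1,048,576 bytes/MiB = 3,623,878.656 bytes
1 MB = 10^6 bytes = 1,000,000 bytes
3,623,878.656 / 1,000,000 = 3.624 MB

3.624 MB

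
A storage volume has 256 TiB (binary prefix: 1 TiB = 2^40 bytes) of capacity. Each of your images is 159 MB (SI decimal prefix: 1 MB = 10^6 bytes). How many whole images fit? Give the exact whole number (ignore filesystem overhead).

Capacity: 256 TiB = 281,474,976,710,656 bytes
Per item: 159 MB = 159,000,000 bytes
⌊281,474,976,710,656 / 159,000,000⌋ = 1,770,282

1,770,282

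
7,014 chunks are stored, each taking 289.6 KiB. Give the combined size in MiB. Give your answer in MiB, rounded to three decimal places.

1,983.647 MiB

Total = 7,014 × 289.6 KiB = 2031254.4 KiB
= 2031254.4 × 1,024 bytes = 2,080,004,505.6 bytes
1 MiB = 1,048,576 bytes
2,080,004,505.6 / 1,048,576 = 1,983.647 MiB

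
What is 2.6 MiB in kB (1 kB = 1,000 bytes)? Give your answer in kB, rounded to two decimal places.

2,726.30 kB

2.6 MiB = 2.6 × 2^20 bytes = 2,726,297.6 bytes
1 kB = 10^3 bytes = 1,000 bytes
2,726,297.6 / 1,000 = 2,726.30 kB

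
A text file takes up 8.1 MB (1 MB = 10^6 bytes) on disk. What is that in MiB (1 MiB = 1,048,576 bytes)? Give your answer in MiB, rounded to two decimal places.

8.1 MB = 8.1 × 10^6 bytes = 8,100,000 bytes
1 MiB = 1,048,576 bytes
8,100,000 / 1,048,576 = 7.72 MiB

7.72 MiB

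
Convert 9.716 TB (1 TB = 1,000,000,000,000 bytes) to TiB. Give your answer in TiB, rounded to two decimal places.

9.716 TB × 1,000,000,000,000 bytes/TB = 9,716,000,000,000 bytes
1 TiB = 2^40 bytes = 1,099,511,627,776 bytes
9,716,000,000,000 / 1,099,511,627,776 = 8.84 TiB

8.84 TiB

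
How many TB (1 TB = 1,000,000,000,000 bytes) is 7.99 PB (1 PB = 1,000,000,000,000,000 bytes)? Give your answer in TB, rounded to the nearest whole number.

7,990 TB

7.99 PB = 7.99 × 10^15 bytes = 7,990,000,000,000,000 bytes
1 TB = 1,000,000,000,000 bytes
7,990,000,000,000,000 / 1,000,000,000,000 = 7,990 TB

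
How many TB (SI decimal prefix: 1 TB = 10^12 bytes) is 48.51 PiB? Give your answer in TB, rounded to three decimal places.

48.51 PiB × 1,125,899,906,842,624 bytes/PiB = 54,617,404,480,935,690.24 bytes
1 TB = 10^12 bytes = 1,000,000,000,000 bytes
54,617,404,480,935,690.24 / 1,000,000,000,000 = 54,617.404 TB

54,617.404 TB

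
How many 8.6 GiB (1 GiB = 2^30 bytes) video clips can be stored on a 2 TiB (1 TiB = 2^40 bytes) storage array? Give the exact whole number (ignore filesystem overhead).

238

Capacity: 2 TiB = 2,199,023,255,552 bytes
Per item: 8.6 GiB = 9,234,179,686.4 bytes
⌊2,199,023,255,552 / 9,234,179,686.4⌋ = 238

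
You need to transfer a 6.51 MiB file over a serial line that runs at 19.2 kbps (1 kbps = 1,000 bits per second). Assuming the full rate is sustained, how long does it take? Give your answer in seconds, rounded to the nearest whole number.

6.51 MiB = 6,826,229.76 bytes = 54,609,838.08 bits
19.2 kbps = 19,200 bits/s
time = 54,609,838.08 / 19,200 = 2,844 s

2,844 seconds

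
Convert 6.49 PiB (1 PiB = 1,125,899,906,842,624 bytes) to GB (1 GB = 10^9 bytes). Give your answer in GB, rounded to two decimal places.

6.49 PiB = 6.49 × 2^50 bytes = 7,307,090,395,408,629.76 bytes
1 GB = 10^9 bytes = 1,000,000,000 bytes
7,307,090,395,408,629.76 / 1,000,000,000 = 7,307,090.40 GB

7,307,090.40 GB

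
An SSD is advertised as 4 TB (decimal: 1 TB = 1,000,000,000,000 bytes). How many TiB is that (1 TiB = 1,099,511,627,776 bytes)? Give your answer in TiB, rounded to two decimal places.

3.64 TiB

4 TB × 1,000,000,000,000 bytes/TB = 4,000,000,000,000 bytes
1 TiB = 1,099,511,627,776 bytes
4,000,000,000,000 / 1,099,511,627,776 = 3.64 TiB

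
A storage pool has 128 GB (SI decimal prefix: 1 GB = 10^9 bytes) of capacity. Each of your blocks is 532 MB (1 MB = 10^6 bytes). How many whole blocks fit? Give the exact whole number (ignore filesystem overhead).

Capacity: 128 GB = 128,000,000,000 bytes
Per item: 532 MB = 532,000,000 bytes
⌊128,000,000,000 / 532,000,000⌋ = 240

240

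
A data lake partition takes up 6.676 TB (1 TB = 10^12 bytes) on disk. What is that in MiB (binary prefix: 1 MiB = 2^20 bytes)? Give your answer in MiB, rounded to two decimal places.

6.676 TB = 6.676 × 10^12 bytes = 6,676,000,000,000 bytes
1 MiB = 1,048,576 bytes
6,676,000,000,000 / 1,048,576 = 6,366,729.74 MiB

6,366,729.74 MiB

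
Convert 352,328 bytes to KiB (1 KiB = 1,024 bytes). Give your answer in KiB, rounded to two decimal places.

352,328 bytes given.
1 KiB = 2^10 bytes = 1,024 bytes
352,328 / 1,024 = 344.07 KiB

344.07 KiB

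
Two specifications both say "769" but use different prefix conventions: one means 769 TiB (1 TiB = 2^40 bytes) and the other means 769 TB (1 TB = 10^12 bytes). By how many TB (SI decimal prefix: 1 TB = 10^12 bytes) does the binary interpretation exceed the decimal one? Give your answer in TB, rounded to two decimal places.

76.52 TB

769 TiB = 769 × 1,099,511,627,776 = 845,524,441,759,744 bytes
769 TB = 769 × 1,000,000,000,000 = 769,000,000,000,000 bytes
difference = 76,524,441,759,744 bytes
76,524,441,759,744 / 1,000,000,000,000 = 76.52 TB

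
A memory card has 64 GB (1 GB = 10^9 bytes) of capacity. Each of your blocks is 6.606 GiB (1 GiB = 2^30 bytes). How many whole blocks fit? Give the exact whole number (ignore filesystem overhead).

Capacity: 64 GB = 64,000,000,000 bytes
Per item: 6.606 GiB = 7,093,138,489.344 bytes
⌊64,000,000,000 / 7,093,138,489.344⌋ = 9

9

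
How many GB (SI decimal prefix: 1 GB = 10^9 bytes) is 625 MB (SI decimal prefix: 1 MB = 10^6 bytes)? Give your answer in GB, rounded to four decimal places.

0.6250 GB

625 MB = 625 × 10^6 bytes = 625,000,000 bytes
1 GB = 10^9 bytes = 1,000,000,000 bytes
625,000,000 / 1,000,000,000 = 0.6250 GB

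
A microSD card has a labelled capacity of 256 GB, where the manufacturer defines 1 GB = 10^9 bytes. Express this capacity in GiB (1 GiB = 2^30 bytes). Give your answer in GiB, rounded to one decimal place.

238.4 GiB

256 GB = 256 × 10^9 bytes = 256,000,000,000 bytes
1 GiB = 1,073,741,824 bytes
256,000,000,000 / 1,073,741,824 = 238.4 GiB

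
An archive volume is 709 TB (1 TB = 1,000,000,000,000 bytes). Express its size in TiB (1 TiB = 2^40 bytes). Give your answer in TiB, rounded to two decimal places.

709 TB × 1,000,000,000,000 bytes/TB = 709,000,000,000,000 bytes
1 TiB = 2^40 bytes = 1,099,511,627,776 bytes
709,000,000,000,000 / 1,099,511,627,776 = 644.83 TiB

644.83 TiB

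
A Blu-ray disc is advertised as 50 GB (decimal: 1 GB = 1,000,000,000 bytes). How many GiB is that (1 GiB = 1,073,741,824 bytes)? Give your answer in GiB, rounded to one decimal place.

46.6 GiB

50 GB = 50 × 10^9 bytes = 50,000,000,000 bytes
1 GiB = 1,073,741,824 bytes
50,000,000,000 / 1,073,741,824 = 46.6 GiB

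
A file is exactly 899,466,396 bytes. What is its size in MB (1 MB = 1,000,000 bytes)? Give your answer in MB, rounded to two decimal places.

899.47 MB

899,466,396 bytes given.
1 MB = 10^6 bytes = 1,000,000 bytes
899,466,396 / 1,000,000 = 899.47 MB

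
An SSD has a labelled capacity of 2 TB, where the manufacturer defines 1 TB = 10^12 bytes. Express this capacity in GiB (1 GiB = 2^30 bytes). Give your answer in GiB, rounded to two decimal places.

2 TB × 1,000,000,000,000 bytes/TB = 2,000,000,000,000 bytes
1 GiB = 1,073,741,824 bytes
2,000,000,000,000 / 1,073,741,824 = 1,862.65 GiB

1,862.65 GiB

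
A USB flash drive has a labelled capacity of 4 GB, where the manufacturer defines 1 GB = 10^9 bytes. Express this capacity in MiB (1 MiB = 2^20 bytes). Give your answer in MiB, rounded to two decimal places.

4 GB = 4 × 10^9 bytes = 4,000,000,000 bytes
1 MiB = 2^20 bytes = 1,048,576 bytes
4,000,000,000 / 1,048,576 = 3,814.70 MiB

3,814.70 MiB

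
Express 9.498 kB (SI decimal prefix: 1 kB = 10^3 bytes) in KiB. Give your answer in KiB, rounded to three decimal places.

9.275 KiB

9.498 kB = 9.498 × 10^3 bytes = 9,498 bytes
1 KiB = 2^10 bytes = 1,024 bytes
9,498 / 1,024 = 9.275 KiB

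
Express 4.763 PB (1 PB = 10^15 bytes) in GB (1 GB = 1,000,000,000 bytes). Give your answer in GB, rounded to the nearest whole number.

4.763 PB = 4.763 × 10^15 bytes = 4,763,000,000,000,000 bytes
1 GB = 1,000,000,000 bytes
4,763,000,000,000,000 / 1,000,000,000 = 4,763,000 GB

4,763,000 GB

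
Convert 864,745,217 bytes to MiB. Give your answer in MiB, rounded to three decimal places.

824.685 MiB

864,745,217 bytes given.
1 MiB = 2^20 bytes = 1,048,576 bytes
864,745,217 / 1,048,576 = 824.685 MiB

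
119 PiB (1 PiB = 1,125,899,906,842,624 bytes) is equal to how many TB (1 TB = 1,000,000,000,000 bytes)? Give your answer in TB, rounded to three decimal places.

133,982.089 TB

119 PiB = 119 × 2^50 bytes = 133,982,088,914,272,256 bytes
1 TB = 10^12 bytes = 1,000,000,000,000 bytes
133,982,088,914,272,256 / 1,000,000,000,000 = 133,982.089 TB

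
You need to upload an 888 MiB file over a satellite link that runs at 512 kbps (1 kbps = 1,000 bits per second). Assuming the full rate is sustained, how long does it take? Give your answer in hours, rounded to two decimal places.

4.04 hours

888 MiB = 931,135,488 bytes = 7,449,083,904 bits
512 kbps = 512,000 bits/s
time = 7,449,083,904 / 512,000 = 14,548.9920 s
14,548.9920 s / 3600 = 4.04 hours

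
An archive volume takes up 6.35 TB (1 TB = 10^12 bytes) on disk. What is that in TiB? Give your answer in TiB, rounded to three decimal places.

5.775 TiB

6.35 TB = 6.35 × 10^12 bytes = 6,350,000,000,000 bytes
1 TiB = 1,099,511,627,776 bytes
6,350,000,000,000 / 1,099,511,627,776 = 5.775 TiB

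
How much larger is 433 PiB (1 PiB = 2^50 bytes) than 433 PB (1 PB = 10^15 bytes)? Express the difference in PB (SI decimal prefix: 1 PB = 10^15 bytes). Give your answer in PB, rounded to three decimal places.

433 PiB = 433 × 1,125,899,906,842,624 = 487,514,659,662,856,192 bytes
433 PB = 433 × 1,000,000,000,000,000 = 433,000,000,000,000,000 bytes
difference = 54,514,659,662,856,192 bytes
54,514,659,662,856,192 / 1,000,000,000,000,000 = 54.515 PB

54.515 PB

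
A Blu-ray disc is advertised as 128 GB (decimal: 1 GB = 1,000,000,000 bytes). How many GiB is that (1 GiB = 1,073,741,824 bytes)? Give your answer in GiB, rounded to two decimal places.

128 GB × 1,000,000,000 bytes/GB = 128,000,000,000 bytes
1 GiB = 1,073,741,824 bytes
128,000,000,000 / 1,073,741,824 = 119.21 GiB

119.21 GiB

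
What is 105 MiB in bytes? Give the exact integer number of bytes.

105 × 1,048,576 = 110,100,480 bytes  (1 MiB = 2^20 bytes)

110,100,480 bytes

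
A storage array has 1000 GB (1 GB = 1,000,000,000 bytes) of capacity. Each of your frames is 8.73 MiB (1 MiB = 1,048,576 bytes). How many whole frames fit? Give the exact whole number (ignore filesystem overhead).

109,241

Capacity: 1000 GB = 1,000,000,000,000 bytes
Per item: 8.73 MiB = 9,154,068.48 bytes
⌊1,000,000,000,000 / 9,154,068.48⌋ = 109,241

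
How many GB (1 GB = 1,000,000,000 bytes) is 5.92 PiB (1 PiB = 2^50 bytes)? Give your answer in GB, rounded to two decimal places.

5.92 PiB × 1,125,899,906,842,624 bytes/PiB = 6,665,327,448,508,334.08 bytes
1 GB = 1,000,000,000 bytes
6,665,327,448,508,334.08 / 1,000,000,000 = 6,665,327.45 GB

6,665,327.45 GB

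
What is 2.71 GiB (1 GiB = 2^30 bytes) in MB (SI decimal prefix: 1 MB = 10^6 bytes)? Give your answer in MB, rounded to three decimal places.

2,909.840 MB

2.71 GiB = 2.71 × 2^30 bytes = 2,909,840,343.04 bytes
1 MB = 10^6 bytes = 1,000,000 bytes
2,909,840,343.04 / 1,000,000 = 2,909.840 MB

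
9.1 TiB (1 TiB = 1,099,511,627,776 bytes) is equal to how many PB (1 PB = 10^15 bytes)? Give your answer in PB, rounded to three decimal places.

0.010 PB

9.1 TiB = 9.1 × 2^40 bytes = 10,005,555,812,761.6 bytes
1 PB = 1,000,000,000,000,000 bytes
10,005,555,812,761.6 / 1,000,000,000,000,000 = 0.010 PB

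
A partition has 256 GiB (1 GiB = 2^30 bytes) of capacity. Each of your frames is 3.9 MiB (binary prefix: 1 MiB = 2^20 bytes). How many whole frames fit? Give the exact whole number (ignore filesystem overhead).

67,216

Capacity: 256 GiB = 274,877,906,944 bytes
Per item: 3.9 MiB = 4,089,446.4 bytes
⌊274,877,906,944 / 4,089,446.4⌋ = 67,216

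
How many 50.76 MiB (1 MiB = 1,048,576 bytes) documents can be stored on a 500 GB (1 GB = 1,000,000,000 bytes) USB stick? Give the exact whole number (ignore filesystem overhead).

Capacity: 500 GB = 500,000,000,000 bytes
Per item: 50.76 MiB = 53,225,717.76 bytes
⌊500,000,000,000 / 53,225,717.76⌋ = 9,393

9,393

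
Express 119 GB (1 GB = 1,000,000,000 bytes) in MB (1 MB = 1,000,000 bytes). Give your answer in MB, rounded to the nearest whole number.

119 GB = 119 × 10^9 bytes = 119,000,000,000 bytes
1 MB = 10^6 bytes = 1,000,000 bytes
119,000,000,000 / 1,000,000 = 119,000 MB

119,000 MB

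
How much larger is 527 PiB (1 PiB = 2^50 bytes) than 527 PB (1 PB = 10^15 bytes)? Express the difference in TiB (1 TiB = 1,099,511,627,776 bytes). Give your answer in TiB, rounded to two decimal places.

60,344.29 TiB

527 PiB = 527 × 1,125,899,906,842,624 = 593,349,250,906,062,848 bytes
527 PB = 527 × 1,000,000,000,000,000 = 527,000,000,000,000,000 bytes
difference = 66,349,250,906,062,848 bytes
66,349,250,906,062,848 / 1,099,511,627,776 = 60,344.29 TiB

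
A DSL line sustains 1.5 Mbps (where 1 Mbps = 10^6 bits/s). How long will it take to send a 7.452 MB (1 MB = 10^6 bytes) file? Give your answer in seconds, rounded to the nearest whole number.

7.452 MB = 7,452,000 bytes = 59,616,000 bits
1.5 Mbps = 1,500,000 bits/s
time = 59,616,000 / 1,500,000 = 40 s

40 seconds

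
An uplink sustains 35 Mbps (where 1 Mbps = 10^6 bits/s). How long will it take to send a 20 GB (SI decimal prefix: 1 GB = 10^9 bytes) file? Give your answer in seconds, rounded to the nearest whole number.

20 GB = 20,000,000,000 bytes = 160,000,000,000 bits
35 Mbps = 35,000,000 bits/s
time = 160,000,000,000 / 35,000,000 = 4,571 s

4,571 seconds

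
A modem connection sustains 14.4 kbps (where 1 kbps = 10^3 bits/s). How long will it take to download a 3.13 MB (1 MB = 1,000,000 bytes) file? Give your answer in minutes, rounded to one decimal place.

29.0 minutes

3.13 MB = 3,130,000 bytes = 25,040,000 bits
14.4 kbps = 14,400 bits/s
time = 25,040,000 / 14,400 = 1,738.89 s
1,738.89 s / 60 = 29.0 minutes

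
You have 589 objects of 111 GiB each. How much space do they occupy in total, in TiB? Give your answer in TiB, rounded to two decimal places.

Total = 589 × 111 GiB = 65,379 GiB
= 65,379 × 1,073,741,824 bytes = 70,200,166,711,296 bytes
1 TiB = 1,099,511,627,776 bytes
70,200,166,711,296 / 1,099,511,627,776 = 63.85 TiB

63.85 TiB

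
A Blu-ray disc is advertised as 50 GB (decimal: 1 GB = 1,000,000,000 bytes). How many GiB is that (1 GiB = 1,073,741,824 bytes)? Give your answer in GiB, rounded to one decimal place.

50 GB × 1,000,000,000 bytes/GB = 50,000,000,000 bytes
1 GiB = 1,073,741,824 bytes
50,000,000,000 / 1,073,741,824 = 46.6 GiB

46.6 GiB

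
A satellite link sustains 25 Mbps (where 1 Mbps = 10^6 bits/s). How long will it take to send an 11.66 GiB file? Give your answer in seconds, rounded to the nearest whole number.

11.66 GiB = 12,519,829,667.84 bytes = 100,158,637,342.72 bits
25 Mbps = 25,000,000 bits/s
time = 100,158,637,342.72 / 25,000,000 = 4,006 s

4,006 seconds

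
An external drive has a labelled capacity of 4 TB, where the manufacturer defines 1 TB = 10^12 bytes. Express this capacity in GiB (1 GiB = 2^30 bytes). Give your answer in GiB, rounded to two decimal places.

4 TB = 4 × 10^12 bytes = 4,000,000,000,000 bytes
1 GiB = 2^30 bytes = 1,073,741,824 bytes
4,000,000,000,000 / 1,073,741,824 = 3,725.29 GiB

3,725.29 GiB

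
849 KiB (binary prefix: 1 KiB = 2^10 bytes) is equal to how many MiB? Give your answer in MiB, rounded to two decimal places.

0.83 MiB

849 KiB = 849 × 2^10 bytes = 869,376 bytes
1 MiB = 1,048,576 bytes
869,376 / 1,048,576 = 0.83 MiB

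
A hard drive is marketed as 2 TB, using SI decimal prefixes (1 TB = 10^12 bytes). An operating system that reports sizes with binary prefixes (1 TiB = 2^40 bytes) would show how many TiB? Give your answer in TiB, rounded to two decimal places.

1.82 TiB

2 TB × 1,000,000,000,000 bytes/TB = 2,000,000,000,000 bytes
1 TiB = 1,099,511,627,776 bytes
2,000,000,000,000 / 1,099,511,627,776 = 1.82 TiB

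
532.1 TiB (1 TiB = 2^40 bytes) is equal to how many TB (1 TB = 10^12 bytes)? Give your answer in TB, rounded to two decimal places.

585.05 TB

532.1 TiB × 1,099,511,627,776 bytes/TiB = 585,050,137,139,609.6 bytes
1 TB = 10^12 bytes = 1,000,000,000,000 bytes
585,050,137,139,609.6 / 1,000,000,000,000 = 585.05 TB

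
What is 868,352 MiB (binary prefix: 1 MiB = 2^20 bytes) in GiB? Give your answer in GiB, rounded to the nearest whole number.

868,352 MiB × 1,048,576 bytes/MiB = 910,533,066,752 bytes
1 GiB = 1,073,741,824 bytes
910,533,066,752 / 1,073,741,824 = 848 GiB

848 GiB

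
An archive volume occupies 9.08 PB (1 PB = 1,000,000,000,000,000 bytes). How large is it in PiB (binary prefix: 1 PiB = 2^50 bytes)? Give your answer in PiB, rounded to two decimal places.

8.06 PiB

9.08 PB = 9.08 × 10^15 bytes = 9,080,000,000,000,000 bytes
1 PiB = 2^50 bytes = 1,125,899,906,842,624 bytes
9,080,000,000,000,000 / 1,125,899,906,842,624 = 8.06 PiB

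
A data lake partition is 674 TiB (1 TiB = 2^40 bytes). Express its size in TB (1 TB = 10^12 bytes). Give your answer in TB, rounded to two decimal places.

674 TiB = 674 × 2^40 bytes = 741,070,837,121,024 bytes
1 TB = 1,000,000,000,000 bytes
741,070,837,121,024 / 1,000,000,000,000 = 741.07 TB

741.07 TB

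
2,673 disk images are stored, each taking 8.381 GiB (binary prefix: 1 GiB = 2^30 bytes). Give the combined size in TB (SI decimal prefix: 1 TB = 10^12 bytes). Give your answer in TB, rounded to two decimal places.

Total = 2,673 × 8.381 GiB = 22402.413 GiB
= 22402.413 × 1,073,741,824 bytes = 24,054,407,796,621.312 bytes
1 TB = 1,000,000,000,000 bytes
24,054,407,796,621.312 / 1,000,000,000,000 = 24.05 TB

24.05 TB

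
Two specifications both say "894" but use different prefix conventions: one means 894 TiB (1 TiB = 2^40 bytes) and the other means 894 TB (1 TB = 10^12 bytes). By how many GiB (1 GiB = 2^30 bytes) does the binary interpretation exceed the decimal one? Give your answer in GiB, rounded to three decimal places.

894 TiB = 894 × 1,099,511,627,776 = 982,963,395,231,744 bytes
894 TB = 894 × 1,000,000,000,000 = 894,000,000,000,000 bytes
difference = 88,963,395,231,744 bytes
88,963,395,231,744 / 1,073,741,824 = 82,853.618 GiB

82,853.618 GiB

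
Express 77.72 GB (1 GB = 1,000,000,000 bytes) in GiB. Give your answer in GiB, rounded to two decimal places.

72.38 GiB

77.72 GB = 77.72 × 10^9 bytes = 77,720,000,000 bytes
1 GiB = 2^30 bytes = 1,073,741,824 bytes
77,720,000,000 / 1,073,741,824 = 72.38 GiB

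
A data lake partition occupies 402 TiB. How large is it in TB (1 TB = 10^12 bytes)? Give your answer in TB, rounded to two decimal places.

402 TiB × 1,099,511,627,776 bytes/TiB = 442,003,674,365,952 bytes
1 TB = 10^12 bytes = 1,000,000,000,000 bytes
442,003,674,365,952 / 1,000,000,000,000 = 442.00 TB

442.00 TB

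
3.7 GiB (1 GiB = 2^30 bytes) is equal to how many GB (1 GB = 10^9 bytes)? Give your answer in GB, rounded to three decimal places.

3.973 GB

3.7 GiB × 1,073,741,824 bytes/GiB = 3,972,844,748.8 bytes
1 GB = 10^9 bytes = 1,000,000,000 bytes
3,972,844,748.8 / 1,000,000,000 = 3.973 GB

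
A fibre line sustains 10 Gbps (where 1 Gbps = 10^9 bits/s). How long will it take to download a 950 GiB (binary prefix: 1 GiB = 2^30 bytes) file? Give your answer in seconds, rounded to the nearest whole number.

816 seconds

950 GiB = 1,020,054,732,800 bytes = 8,160,437,862,400 bits
10 Gbps = 10,000,000,000 bits/s
time = 8,160,437,862,400 / 10,000,000,000 = 816 s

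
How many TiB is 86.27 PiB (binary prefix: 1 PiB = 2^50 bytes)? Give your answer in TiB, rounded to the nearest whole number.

88,340 TiB

86.27 PiB = 86.27 × 2^50 bytes = 97,131,384,963,313,172.48 bytes
1 TiB = 1,099,511,627,776 bytes
97,131,384,963,313,172.48 / 1,099,511,627,776 = 88,340 TiB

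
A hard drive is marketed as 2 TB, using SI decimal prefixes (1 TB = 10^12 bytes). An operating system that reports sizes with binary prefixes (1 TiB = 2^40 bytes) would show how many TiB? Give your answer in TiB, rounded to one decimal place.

1.8 TiB

2 TB = 2 × 10^12 bytes = 2,000,000,000,000 bytes
1 TiB = 1,099,511,627,776 bytes
2,000,000,000,000 / 1,099,511,627,776 = 1.8 TiB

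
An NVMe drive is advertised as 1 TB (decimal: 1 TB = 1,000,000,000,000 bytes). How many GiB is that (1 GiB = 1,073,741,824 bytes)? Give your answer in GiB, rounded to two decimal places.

1 TB = 1 × 10^12 bytes = 1,000,000,000,000 bytes
1 GiB = 1,073,741,824 bytes
1,000,000,000,000 / 1,073,741,824 = 931.32 GiB

931.32 GiB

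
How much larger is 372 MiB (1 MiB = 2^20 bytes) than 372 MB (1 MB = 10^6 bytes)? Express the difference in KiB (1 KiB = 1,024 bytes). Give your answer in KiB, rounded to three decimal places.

372 MiB = 372 × 1,048,576 = 390,070,272 bytes
372 MB = 372 × 1,000,000 = 372,000,000 bytes
difference = 18,070,272 bytes
18,070,272 / 1,024 = 17,646.750 KiB

17,646.750 KiB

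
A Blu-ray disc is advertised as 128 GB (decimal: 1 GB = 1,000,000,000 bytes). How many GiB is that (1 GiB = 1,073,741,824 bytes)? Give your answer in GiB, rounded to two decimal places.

128 GB = 128 × 10^9 bytes = 128,000,000,000 bytes
1 GiB = 2^30 bytes = 1,073,741,824 bytes
128,000,000,000 / 1,073,741,824 = 119.21 GiB

119.21 GiB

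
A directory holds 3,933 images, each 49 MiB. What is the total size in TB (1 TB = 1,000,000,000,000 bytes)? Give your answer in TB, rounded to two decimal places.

0.20 TB

Total = 3,933 × 49 MiB = 192,717 MiB
= 192,717 × 1,048,576 bytes = 202,078,420,992 bytes
1 TB = 1,000,000,000,000 bytes
202,078,420,992 / 1,000,000,000,000 = 0.20 TB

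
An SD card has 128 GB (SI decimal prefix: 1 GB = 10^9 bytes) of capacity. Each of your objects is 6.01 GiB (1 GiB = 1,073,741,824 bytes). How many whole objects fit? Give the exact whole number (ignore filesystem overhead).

Capacity: 128 GB = 128,000,000,000 bytes
Per item: 6.01 GiB = 6,453,188,362.24 bytes
⌊128,000,000,000 / 6,453,188,362.24⌋ = 19

19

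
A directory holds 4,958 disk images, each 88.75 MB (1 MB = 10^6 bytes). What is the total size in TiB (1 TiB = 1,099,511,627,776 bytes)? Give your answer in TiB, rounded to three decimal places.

0.400 TiB

Total = 4,958 × 88.75 MB = 440022.5 MB
= 440022.5 × 1,000,000 bytes = 440,022,500,000 bytes
1 TiB = 1,099,511,627,776 bytes
440,022,500,000 / 1,099,511,627,776 = 0.400 TiB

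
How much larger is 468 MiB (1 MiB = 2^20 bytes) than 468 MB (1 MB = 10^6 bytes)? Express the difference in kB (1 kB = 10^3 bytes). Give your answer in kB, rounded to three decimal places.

468 MiB = 468 × 1,048,576 = 490,733,568 bytes
468 MB = 468 × 1,000,000 = 468,000,000 bytes
difference = 22,733,568 bytes
22,733,568 / 1,000 = 22,733.568 kB

22,733.568 kB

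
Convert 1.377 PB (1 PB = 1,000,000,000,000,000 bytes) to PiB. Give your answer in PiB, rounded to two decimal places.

1.22 PiB

1.377 PB = 1.377 × 10^15 bytes = 1,377,000,000,000,000 bytes
1 PiB = 1,125,899,906,842,624 bytes
1,377,000,000,000,000 / 1,125,899,906,842,624 = 1.22 PiB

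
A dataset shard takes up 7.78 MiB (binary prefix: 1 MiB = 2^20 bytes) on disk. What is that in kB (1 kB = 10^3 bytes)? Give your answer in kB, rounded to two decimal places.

8,157.92 kB

7.78 MiB = 7.78 × 2^20 bytes = 8,157,921.28 bytes
1 kB = 1,000 bytes
8,157,921.28 / 1,000 = 8,157.92 kB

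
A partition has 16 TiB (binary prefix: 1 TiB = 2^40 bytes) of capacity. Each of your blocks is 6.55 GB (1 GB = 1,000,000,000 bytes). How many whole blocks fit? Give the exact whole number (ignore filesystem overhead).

2,685

Capacity: 16 TiB = 17,592,186,044,416 bytes
Per item: 6.55 GB = 6,550,000,000 bytes
⌊17,592,186,044,416 / 6,550,000,000⌋ = 2,685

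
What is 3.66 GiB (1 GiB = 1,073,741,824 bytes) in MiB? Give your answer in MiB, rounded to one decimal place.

3,747.8 MiB

3.66 GiB = 3.66 × 2^30 bytes = 3,929,895,075.84 bytes
1 MiB = 2^20 bytes = 1,048,576 bytes
3,929,895,075.84 / 1,048,576 = 3,747.8 MiB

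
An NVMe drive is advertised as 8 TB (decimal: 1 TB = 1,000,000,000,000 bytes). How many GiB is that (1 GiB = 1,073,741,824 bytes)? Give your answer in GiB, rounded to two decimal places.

8 TB × 1,000,000,000,000 bytes/TB = 8,000,000,000,000 bytes
1 GiB = 1,073,741,824 bytes
8,000,000,000,000 / 1,073,741,824 = 7,450.58 GiB

7,450.58 GiB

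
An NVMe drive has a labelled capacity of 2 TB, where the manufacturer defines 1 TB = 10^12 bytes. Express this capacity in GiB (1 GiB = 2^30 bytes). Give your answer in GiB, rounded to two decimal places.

2 TB = 2 × 10^12 bytes = 2,000,000,000,000 bytes
1 GiB = 2^30 bytes = 1,073,741,824 bytes
2,000,000,000,000 / 1,073,741,824 = 1,862.65 GiB

1,862.65 GiB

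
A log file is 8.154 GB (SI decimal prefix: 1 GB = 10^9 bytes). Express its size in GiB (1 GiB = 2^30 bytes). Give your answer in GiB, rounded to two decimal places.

7.59 GiB

8.154 GB = 8.154 × 10^9 bytes = 8,154,000,000 bytes
1 GiB = 1,073,741,824 bytes
8,154,000,000 / 1,073,741,824 = 7.59 GiB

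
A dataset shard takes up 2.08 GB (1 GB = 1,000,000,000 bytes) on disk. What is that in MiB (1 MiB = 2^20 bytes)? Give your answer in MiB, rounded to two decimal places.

1,983.64 MiB

2.08 GB × 1,000,000,000 bytes/GB = 2,080,000,000 bytes
1 MiB = 2^20 bytes = 1,048,576 bytes
2,080,000,000 / 1,048,576 = 1,983.64 MiB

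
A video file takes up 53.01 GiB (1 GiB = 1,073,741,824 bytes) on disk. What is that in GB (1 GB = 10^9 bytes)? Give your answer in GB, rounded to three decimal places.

53.01 GiB × 1,073,741,824 bytes/GiB = 56,919,054,090.24 bytes
1 GB = 10^9 bytes = 1,000,000,000 bytes
56,919,054,090.24 / 1,000,000,000 = 56.919 GB

56.919 GB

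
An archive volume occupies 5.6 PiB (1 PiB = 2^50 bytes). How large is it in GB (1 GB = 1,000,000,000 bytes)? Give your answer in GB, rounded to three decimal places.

5.6 PiB = 5.6 × 2^50 bytes = 6,305,039,478,318,694.4 bytes
1 GB = 10^9 bytes = 1,000,000,000 bytes
6,305,039,478,318,694.4 / 1,000,000,000 = 6,305,039.478 GB

6,305,039.478 GB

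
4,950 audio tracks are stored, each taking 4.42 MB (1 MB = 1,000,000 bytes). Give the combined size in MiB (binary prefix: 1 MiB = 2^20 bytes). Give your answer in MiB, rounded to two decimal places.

20,865.44 MiB

Total = 4,950 × 4.42 MB = 21,879 MB
= 21,879 × 1,000,000 bytes = 21,879,000,000 bytes
1 MiB = 1,048,576 bytes
21,879,000,000 / 1,048,576 = 20,865.44 MiB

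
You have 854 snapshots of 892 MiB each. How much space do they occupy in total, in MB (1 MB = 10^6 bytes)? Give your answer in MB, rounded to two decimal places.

Total = 854 × 892 MiB = 761,768 MiB
= 761,768 × 1,048,576 bytes = 798,771,642,368 bytes
1 MB = 1,000,000 bytes
798,771,642,368 / 1,000,000 = 798,771.64 MB

798,771.64 MB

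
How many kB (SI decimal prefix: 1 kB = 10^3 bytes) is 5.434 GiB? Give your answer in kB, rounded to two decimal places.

5.434 GiB = 5.434 × 2^30 bytes = 5,834,713,071.616 bytes
1 kB = 1,000 bytes
5,834,713,071.616 / 1,000 = 5,834,713.07 kB

5,834,713.07 kB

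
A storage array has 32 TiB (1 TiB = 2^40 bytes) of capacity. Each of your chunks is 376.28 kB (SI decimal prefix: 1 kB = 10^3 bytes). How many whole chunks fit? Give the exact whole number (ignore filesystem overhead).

93,505,825

Capacity: 32 TiB = 35,184,372,088,832 bytes
Per item: 376.28 kB = 376,280 bytes
⌊35,184,372,088,832 / 376,280⌋ = 93,505,825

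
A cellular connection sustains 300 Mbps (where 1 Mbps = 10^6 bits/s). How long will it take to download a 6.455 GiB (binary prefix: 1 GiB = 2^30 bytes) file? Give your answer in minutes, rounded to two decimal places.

3.08 minutes

6.455 GiB = 6,931,003,473.92 bytes = 55,448,027,791.36 bits
300 Mbps = 300,000,000 bits/s
time = 55,448,027,791.36 / 300,000,000 = 184.827 s
184.827 s / 60 = 3.08 minutes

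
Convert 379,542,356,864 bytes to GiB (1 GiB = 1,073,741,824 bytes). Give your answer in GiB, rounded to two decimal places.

379,542,356,864 bytes given.
1 GiB = 2^30 bytes = 1,073,741,824 bytes
379,542,356,864 / 1,073,741,824 = 353.48 GiB

353.48 GiB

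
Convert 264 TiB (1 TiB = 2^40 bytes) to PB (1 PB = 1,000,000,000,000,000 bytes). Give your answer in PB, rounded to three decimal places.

264 TiB × 1,099,511,627,776 bytes/TiB = 290,271,069,732,864 bytes
1 PB = 10^15 bytes = 1,000,000,000,000,000 bytes
290,271,069,732,864 / 1,000,000,000,000,000 = 0.290 PB

0.290 PB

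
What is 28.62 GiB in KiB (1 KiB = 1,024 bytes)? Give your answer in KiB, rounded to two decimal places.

30,010,245.12 KiB

28.62 GiB = 28.62 × 2^30 bytes = 30,730,491,002.88 bytes
1 KiB = 1,024 bytes
30,730,491,002.88 / 1,024 = 30,010,245.12 KiB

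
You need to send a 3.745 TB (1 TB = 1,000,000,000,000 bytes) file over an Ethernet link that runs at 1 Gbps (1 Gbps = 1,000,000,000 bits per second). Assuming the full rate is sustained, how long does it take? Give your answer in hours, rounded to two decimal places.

8.32 hours

3.745 TB = 3,745,000,000,000 bytes = 29,960,000,000,000 bits
1 Gbps = 1,000,000,000 bits/s
time = 29,960,000,000,000 / 1,000,000,000 = 29,960.0000 s
29,960.0000 s / 3600 = 8.32 hours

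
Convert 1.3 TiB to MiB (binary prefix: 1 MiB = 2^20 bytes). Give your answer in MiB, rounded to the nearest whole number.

1.3 TiB = 1.3 × 2^40 bytes = 1,429,365,116,108.8 bytes
1 MiB = 1,048,576 bytes
1,429,365,116,108.8 / 1,048,576 = 1,363,149 MiB

1,363,149 MiB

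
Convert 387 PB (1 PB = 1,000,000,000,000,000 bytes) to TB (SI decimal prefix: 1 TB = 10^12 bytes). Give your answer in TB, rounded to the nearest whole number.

387,000 TB

387 PB × 1,000,000,000,000,000 bytes/PB = 387,000,000,000,000,000 bytes
1 TB = 1,000,000,000,000 bytes
387,000,000,000,000,000 / 1,000,000,000,000 = 387,000 TB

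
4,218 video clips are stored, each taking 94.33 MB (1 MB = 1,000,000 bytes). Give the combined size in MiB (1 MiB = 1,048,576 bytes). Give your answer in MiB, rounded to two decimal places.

Total = 4,218 × 94.33 MB = 397883.94 MB
= 397883.94 × 1,000,000 bytes = 397,883,940,000 bytes
1 MiB = 1,048,576 bytes
397,883,940,000 / 1,048,576 = 379,451.69 MiB

379,451.69 MiB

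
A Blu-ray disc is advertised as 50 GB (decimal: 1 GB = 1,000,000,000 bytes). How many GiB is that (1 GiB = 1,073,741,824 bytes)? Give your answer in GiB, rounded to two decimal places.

50 GB = 50 × 10^9 bytes = 50,000,000,000 bytes
1 GiB = 1,073,741,824 bytes
50,000,000,000 / 1,073,741,824 = 46.57 GiB

46.57 GiB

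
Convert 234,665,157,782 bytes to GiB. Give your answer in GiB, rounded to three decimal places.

218.549 GiB

234,665,157,782 bytes given.
1 GiB = 2^30 bytes = 1,073,741,824 bytes
234,665,157,782 / 1,073,741,824 = 218.549 GiB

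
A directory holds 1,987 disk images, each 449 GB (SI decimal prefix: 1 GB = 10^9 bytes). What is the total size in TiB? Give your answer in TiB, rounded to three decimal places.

811.418 TiB

Total = 1,987 × 449 GB = 892,163 GB
= 892,163 × 1,000,000,000 bytes = 892,163,000,000,000 bytes
1 TiB = 1,099,511,627,776 bytes
892,163,000,000,000 / 1,099,511,627,776 = 811.418 TiB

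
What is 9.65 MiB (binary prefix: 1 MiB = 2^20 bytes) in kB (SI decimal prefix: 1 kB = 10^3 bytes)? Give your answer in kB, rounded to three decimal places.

10,118.758 kB

9.65 MiB × 1,048,576 bytes/MiB = 10,118,758.4 bytes
1 kB = 1,000 bytes
10,118,758.4 / 1,000 = 10,118.758 kB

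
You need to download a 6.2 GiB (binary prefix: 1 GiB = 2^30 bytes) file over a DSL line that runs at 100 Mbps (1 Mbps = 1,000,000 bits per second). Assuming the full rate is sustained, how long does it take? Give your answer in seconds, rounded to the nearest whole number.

6.2 GiB = 6,657,199,308.8 bytes = 53,257,594,470.4 bits
100 Mbps = 100,000,000 bits/s
time = 53,257,594,470.4 / 100,000,000 = 533 s

533 seconds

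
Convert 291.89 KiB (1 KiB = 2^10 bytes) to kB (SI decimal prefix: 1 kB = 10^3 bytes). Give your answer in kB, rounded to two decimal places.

291.89 KiB × 1,024 bytes/KiB = 298,895.36 bytes
1 kB = 1,000 bytes
298,895.36 / 1,000 = 298.90 kB

298.90 kB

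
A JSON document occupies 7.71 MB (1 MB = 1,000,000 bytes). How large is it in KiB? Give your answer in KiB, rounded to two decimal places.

7.71 MB = 7.71 × 10^6 bytes = 7,710,000 bytes
1 KiB = 2^10 bytes = 1,024 bytes
7,710,000 / 1,024 = 7,529.30 KiB

7,529.30 KiB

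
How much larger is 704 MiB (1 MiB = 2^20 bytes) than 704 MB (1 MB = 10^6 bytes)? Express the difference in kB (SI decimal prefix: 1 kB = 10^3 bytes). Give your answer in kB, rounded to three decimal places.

704 MiB = 704 × 1,048,576 = 738,197,504 bytes
704 MB = 704 × 1,000,000 = 704,000,000 bytes
difference = 34,197,504 bytes
34,197,504 / 1,000 = 34,197.504 kB

34,197.504 kB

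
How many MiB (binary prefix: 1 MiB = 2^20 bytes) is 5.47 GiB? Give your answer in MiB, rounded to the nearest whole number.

5.47 GiB = 5.47 × 2^30 bytes = 5,873,367,777.28 bytes
1 MiB = 1,048,576 bytes
5,873,367,777.28 / 1,048,576 = 5,601 MiB

5,601 MiB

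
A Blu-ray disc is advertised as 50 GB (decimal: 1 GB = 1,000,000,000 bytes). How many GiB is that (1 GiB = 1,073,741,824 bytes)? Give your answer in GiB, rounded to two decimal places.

50 GB × 1,000,000,000 bytes/GB = 50,000,000,000 bytes
1 GiB = 1,073,741,824 bytes
50,000,000,000 / 1,073,741,824 = 46.57 GiB

46.57 GiB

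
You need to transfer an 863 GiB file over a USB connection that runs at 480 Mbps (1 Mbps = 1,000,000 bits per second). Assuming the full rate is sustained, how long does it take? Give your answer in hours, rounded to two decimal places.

4.29 hours

863 GiB = 926,639,194,112 bytes = 7,413,113,552,896 bits
480 Mbps = 480,000,000 bits/s
time = 7,413,113,552,896 / 480,000,000 = 15,443.9866 s
15,443.9866 s / 3600 = 4.29 hours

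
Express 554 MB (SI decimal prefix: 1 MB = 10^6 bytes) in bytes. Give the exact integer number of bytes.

554 × 1,000,000 = 554,000,000 bytes

554,000,000 bytes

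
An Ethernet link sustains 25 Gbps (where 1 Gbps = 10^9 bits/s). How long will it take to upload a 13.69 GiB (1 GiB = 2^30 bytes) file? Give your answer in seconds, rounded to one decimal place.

4.7 seconds

13.69 GiB = 14,699,525,570.56 bytes = 117,596,204,564.48 bits
25 Gbps = 25,000,000,000 bits/s
time = 117,596,204,564.48 / 25,000,000,000 = 4.7 s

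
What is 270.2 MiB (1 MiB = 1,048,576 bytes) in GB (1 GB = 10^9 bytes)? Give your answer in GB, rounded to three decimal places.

270.2 MiB = 270.2 × 2^20 bytes = 283,325,235.2 bytes
1 GB = 10^9 bytes = 1,000,000,000 bytes
283,325,235.2 / 1,000,000,000 = 0.283 GB

0.283 GB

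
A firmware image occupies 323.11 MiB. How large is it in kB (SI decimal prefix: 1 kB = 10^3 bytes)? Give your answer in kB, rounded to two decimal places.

338,805.39 kB

323.11 MiB = 323.11 × 2^20 bytes = 338,805,391.36 bytes
1 kB = 1,000 bytes
338,805,391.36 / 1,000 = 338,805.39 kB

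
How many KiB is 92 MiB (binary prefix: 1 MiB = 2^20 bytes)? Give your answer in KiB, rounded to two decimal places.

94,208.00 KiB

92 MiB = 92 × 2^20 bytes = 96,468,992 bytes
1 KiB = 1,024 bytes
96,468,992 / 1,024 = 94,208.00 KiB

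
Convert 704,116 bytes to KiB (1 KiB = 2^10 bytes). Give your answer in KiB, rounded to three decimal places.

704,116 bytes given.
1 KiB = 1,024 bytes
704,116 / 1,024 = 687.613 KiB

687.613 KiB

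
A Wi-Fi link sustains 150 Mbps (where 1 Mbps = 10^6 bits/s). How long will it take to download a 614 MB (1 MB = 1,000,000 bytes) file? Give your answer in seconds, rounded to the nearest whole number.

614 MB = 614,000,000 bytes = 4,912,000,000 bits
150 Mbps = 150,000,000 bits/s
time = 4,912,000,000 / 150,000,000 = 33 s

33 seconds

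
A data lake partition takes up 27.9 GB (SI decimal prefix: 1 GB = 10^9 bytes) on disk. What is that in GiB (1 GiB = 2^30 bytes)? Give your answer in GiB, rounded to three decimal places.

27.9 GB × 1,000,000,000 bytes/GB = 27,900,000,000 bytes
1 GiB = 1,073,741,824 bytes
27,900,000,000 / 1,073,741,824 = 25.984 GiB

25.984 GiB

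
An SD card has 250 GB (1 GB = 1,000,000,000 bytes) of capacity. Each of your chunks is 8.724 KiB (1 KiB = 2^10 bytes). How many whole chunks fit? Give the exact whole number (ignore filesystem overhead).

Capacity: 250 GB = 250,000,000,000 bytes
Per item: 8.724 KiB = 8,933.376 bytes
⌊250,000,000,000 / 8,933.376⌋ = 27,984,940

27,984,940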